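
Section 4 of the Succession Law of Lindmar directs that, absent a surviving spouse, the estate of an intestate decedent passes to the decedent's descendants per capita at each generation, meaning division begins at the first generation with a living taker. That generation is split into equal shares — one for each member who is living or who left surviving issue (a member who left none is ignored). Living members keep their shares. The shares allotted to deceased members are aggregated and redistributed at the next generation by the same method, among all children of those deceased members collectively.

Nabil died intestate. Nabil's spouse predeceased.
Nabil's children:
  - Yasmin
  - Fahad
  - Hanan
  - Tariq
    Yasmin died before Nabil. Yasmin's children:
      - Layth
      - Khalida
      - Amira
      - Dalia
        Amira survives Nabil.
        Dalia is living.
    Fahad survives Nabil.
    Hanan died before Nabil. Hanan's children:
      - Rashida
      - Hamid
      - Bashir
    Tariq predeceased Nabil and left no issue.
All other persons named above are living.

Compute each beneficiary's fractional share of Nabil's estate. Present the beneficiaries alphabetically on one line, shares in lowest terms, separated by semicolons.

Amira 2/21; Bashir 2/21; Dalia 2/21; Fahad 1/3; Hamid 2/21; Khalida 2/21; Layth 2/21; Rashida 2/21

There is no surviving spouse, so the entire estate passes to Nabil's descendants per capita at each generation.
At generation 1 (Yasmin, Fahad, Hanan) there are 3 shares of (1)/3 = 1/3 each.
Living: Fahad — each takes 1/3.
Deceased: Yasmin and Hanan. Their combined 2/3 is pooled and carried to generation 2.
At generation 2 (Layth, Khalida, Amira, Dalia, Rashida, Hamid, Bashir) there are 7 shares of (2/3)/7 = 2/21 each.
Living: Layth, Khalida, Amira, Dalia, Rashida, Hamid, and Bashir — each takes 2/21.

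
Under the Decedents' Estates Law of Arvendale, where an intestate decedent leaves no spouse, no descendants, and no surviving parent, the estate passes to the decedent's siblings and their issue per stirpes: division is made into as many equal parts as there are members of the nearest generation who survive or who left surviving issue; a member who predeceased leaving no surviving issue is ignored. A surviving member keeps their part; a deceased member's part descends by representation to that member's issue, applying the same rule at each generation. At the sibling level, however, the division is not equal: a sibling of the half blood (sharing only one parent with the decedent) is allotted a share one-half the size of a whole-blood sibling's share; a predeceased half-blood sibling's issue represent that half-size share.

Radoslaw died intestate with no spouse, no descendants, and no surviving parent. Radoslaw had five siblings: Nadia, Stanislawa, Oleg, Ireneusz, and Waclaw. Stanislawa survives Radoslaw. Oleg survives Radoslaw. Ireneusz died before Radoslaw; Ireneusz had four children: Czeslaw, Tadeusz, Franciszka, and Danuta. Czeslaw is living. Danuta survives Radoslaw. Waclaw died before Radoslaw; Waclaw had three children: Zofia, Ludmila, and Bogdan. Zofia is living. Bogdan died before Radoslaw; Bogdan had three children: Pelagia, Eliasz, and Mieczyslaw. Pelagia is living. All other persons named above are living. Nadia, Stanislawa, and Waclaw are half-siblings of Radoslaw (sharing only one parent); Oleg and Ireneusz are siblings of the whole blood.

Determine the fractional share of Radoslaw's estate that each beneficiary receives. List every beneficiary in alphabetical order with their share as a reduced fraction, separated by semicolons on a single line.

Czeslaw 1/14; Danuta 1/14; Eliasz 1/63; Franciszka 1/14; Ludmila 1/21; Mieczyslaw 1/63; Nadia 1/7; Oleg 2/7; Pelagia 1/63; Stanislawa 1/7; Tadeusz 1/14; Zofia 1/21

No spouse, descendants, or parent survives, so the estate passes to Radoslaw's siblings per stirpes.
Half-blood siblings count for one-half the weight of whole-blood siblings at the initial division.
Dividing 1 in proportion to weights (total weight 7/2): Nadia (weight 1/2) → 1/7; Stanislawa (weight 1/2) → 1/7; Oleg (weight 1) → 2/7; Ireneusz (weight 1) → 2/7; Waclaw (weight 1/2) → 1/7.
Nadia is living and takes 1/7.
Stanislawa is living and takes 1/7.
Oleg is living and takes 2/7.
Ireneusz predeceased; the 2/7 allotted to Ireneusz's branch passes to Ireneusz's issue by representation.
The 2/7 is divided into 4 equal shares of 1/14 among Czeslaw, Tadeusz, Franciszka, Danuta.
Czeslaw is living and takes 1/14.
Tadeusz is living and takes 1/14.
Franciszka is living and takes 1/14.
Danuta is living and takes 1/14.
Waclaw predeceased; the 1/7 allotted to Waclaw's branch passes to Waclaw's issue by representation.
The 1/7 is divided into 3 equal shares of 1/21 among Zofia, Ludmila, Bogdan.
Zofia is living and takes 1/21.
Ludmila is living and takes 1/21.
Bogdan predeceased; the 1/21 allotted to Bogdan's branch passes to Bogdan's issue by representation.
The 1/21 is divided into 3 equal shares of 1/63 among Pelagia, Eliasz, Mieczyslaw.
Pelagia is living and takes 1/63.
Eliasz is living and takes 1/63.
Mieczyslaw is living and takes 1/63.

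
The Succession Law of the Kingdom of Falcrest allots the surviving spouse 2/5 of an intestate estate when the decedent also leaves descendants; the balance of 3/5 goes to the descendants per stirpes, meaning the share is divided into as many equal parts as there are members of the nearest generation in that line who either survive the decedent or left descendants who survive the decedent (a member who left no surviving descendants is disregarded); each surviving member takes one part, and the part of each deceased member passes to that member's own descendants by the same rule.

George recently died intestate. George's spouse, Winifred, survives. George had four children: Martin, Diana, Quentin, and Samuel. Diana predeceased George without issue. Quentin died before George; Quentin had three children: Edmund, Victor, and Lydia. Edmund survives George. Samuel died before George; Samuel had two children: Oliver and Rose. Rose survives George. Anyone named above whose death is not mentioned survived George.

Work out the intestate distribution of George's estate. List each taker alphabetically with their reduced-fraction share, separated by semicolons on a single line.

Winifred, as surviving spouse, takes 2/5.
The remaining 3/5 passes to George's descendants per stirpes.
Diana left no surviving issue, so that branch lapses and is disregarded.
The 3/5 is divided into 3 equal shares of 1/5 among Martin, Quentin, Samuel.
Martin is living and takes 1/5.
Quentin predeceased; the 1/5 allotted to Quentin's branch passes to Quentin's issue by representation.
The 1/5 is divided into 3 equal shares of 1/15 among Edmund, Victor, Lydia.
Edmund is living and takes 1/15.
Victor is living and takes 1/15.
Lydia is living and takes 1/15.
Samuel predeceased; the 1/5 allotted to Samuel's branch passes to Samuel's issue by representation.
The 1/5 is divided into 2 equal shares of 1/10 among Oliver, Rose.
Oliver is living and takes 1/10.
Rose is living and takes 1/10.

Edmund 1/15; Lydia 1/15; Martin 1/5; Oliver 1/10; Rose 1/10; Victor 1/15; Winifred 2/5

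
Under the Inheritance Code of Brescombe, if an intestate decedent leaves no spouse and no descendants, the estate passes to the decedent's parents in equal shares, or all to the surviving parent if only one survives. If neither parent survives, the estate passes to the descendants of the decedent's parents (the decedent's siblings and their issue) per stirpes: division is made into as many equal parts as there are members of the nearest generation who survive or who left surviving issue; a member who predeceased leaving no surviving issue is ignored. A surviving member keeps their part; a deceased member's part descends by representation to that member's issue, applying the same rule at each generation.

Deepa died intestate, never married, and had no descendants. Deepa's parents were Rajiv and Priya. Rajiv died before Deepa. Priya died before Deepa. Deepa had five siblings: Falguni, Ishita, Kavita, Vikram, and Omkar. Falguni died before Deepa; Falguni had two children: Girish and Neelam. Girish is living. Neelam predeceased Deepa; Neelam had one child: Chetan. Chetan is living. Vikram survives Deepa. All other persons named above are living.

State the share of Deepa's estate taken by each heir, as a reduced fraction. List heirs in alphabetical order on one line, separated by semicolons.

Neither parent survives and there are no descendants, so the estate passes to Deepa's siblings and their issue per stirpes.
The estate is divided into 5 equal shares of 1/5 among Falguni, Ishita, Kavita, Vikram, Omkar.
Falguni predeceased; the 1/5 allotted to Falguni's branch passes to Falguni's issue by representation.
The 1/5 is divided into 2 equal shares of 1/10 among Girish, Neelam.
Girish is living and takes 1/10.
Neelam predeceased; the 1/10 allotted to Neelam's branch passes to Neelam's issue by representation.
Chetan is the sole taker at this level and receives the full 1/10.
Ishita is living and takes 1/5.
Kavita is living and takes 1/5.
Vikram is living and takes 1/5.
Omkar is living and takes 1/5.

Chetan 1/10; Girish 1/10; Ishita 1/5; Kavita 1/5; Omkar 1/5; Vikram 1/5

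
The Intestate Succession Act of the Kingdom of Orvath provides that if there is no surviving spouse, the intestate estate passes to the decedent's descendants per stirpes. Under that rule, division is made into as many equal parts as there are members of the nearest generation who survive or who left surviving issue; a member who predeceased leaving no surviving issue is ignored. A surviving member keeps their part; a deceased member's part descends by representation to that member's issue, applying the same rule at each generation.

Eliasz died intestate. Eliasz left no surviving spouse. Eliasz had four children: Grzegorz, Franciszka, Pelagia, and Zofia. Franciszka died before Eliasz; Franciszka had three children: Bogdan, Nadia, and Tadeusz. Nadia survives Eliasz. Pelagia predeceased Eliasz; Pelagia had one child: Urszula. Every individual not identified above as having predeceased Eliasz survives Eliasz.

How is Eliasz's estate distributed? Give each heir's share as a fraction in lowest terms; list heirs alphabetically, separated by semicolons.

Bogdan 1/12; Grzegorz 1/4; Nadia 1/12; Tadeusz 1/12; Urszula 1/4; Zofia 1/4

There is no surviving spouse, so the entire estate passes to Eliasz's descendants per stirpes.
The estate is divided into 4 equal shares of 1/4 among Grzegorz, Franciszka, Pelagia, Zofia.
Grzegorz is living and takes 1/4.
Franciszka predeceased; the 1/4 allotted to Franciszka's branch passes to Franciszka's issue by representation.
The 1/4 is divided into 3 equal shares of 1/12 among Bogdan, Nadia, Tadeusz.
Bogdan is living and takes 1/12.
Nadia is living and takes 1/12.
Tadeusz is living and takes 1/12.
Pelagia predeceased; the 1/4 allotted to Pelagia's branch passes to Pelagia's issue by representation.
Urszula is the sole taker at this level and receives the full 1/4.
Zofia is living and takes 1/4.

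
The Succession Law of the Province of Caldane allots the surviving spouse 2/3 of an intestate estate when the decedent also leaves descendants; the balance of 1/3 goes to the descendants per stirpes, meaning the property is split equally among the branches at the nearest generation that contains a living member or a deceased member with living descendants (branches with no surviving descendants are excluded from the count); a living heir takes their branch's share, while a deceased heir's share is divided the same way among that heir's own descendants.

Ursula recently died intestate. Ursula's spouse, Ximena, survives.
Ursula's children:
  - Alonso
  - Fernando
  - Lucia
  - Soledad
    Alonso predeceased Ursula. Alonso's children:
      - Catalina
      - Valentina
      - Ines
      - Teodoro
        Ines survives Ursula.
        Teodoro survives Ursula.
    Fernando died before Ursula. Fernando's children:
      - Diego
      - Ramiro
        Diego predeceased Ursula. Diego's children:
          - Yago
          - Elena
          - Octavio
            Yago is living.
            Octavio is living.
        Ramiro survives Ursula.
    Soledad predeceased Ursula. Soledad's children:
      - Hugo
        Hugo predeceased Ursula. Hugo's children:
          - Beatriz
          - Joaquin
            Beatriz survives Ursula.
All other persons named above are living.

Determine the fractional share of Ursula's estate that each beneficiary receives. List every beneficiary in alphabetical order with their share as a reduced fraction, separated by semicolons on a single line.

Ximena, as surviving spouse, takes 2/3.
The remaining 1/3 passes to Ursula's descendants per stirpes.
The 1/3 is divided into 4 equal shares of 1/12 among Alonso, Fernando, Lucia, Soledad.
Alonso predeceased; the 1/12 allotted to Alonso's branch passes to Alonso's issue by representation.
The 1/12 is divided into 4 equal shares of 1/48 among Catalina, Valentina, Ines, Teodoro.
Catalina is living and takes 1/48.
Valentina is living and takes 1/48.
Ines is living and takes 1/48.
Teodoro is living and takes 1/48.
Fernando predeceased; the 1/12 allotted to Fernando's branch passes to Fernando's issue by representation.
The 1/12 is divided into 2 equal shares of 1/24 among Diego, Ramiro.
Diego predeceased; the 1/24 allotted to Diego's branch passes to Diego's issue by representation.
The 1/24 is divided into 3 equal shares of 1/72 among Yago, Elena, Octavio.
Yago is living and takes 1/72.
Elena is living and takes 1/72.
Octavio is living and takes 1/72.
Ramiro is living and takes 1/24.
Lucia is living and takes 1/12.
Soledad predeceased; the 1/12 allotted to Soledad's branch passes to Soledad's issue by representation.
Hugo's line is the sole branch at this level, so the full 1/12 passes to Hugo's issue by representation.
The 1/12 is divided into 2 equal shares of 1/24 among Beatriz, Joaquin.
Beatriz is living and takes 1/24.
Joaquin is living and takes 1/24.

Beatriz 1/24; Catalina 1/48; Elena 1/72; Ines 1/48; Joaquin 1/24; Lucia 1/12; Octavio 1/72; Ramiro 1/24; Teodoro 1/48; Valentina 1/48; Ximena 2/3; Yago 1/72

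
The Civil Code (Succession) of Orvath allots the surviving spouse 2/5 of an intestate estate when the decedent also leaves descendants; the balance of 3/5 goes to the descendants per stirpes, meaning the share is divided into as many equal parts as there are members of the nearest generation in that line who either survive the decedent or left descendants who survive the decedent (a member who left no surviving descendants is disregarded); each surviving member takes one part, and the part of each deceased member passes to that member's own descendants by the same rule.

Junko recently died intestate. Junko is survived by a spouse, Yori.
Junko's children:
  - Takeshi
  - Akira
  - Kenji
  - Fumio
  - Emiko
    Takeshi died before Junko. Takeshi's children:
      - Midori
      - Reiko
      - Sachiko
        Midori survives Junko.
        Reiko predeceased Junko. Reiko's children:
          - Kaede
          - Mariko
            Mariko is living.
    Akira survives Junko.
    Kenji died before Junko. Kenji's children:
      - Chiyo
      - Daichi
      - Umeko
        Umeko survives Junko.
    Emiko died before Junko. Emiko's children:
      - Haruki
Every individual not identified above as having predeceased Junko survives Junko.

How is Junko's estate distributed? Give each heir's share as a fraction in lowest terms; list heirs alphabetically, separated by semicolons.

Yori, as surviving spouse, takes 2/5.
The remaining 3/5 passes to Junko's descendants per stirpes.
The 3/5 is divided into 5 equal shares of 3/25 among Takeshi, Akira, Kenji, Fumio, Emiko.
Takeshi predeceased; the 3/25 allotted to Takeshi's branch passes to Takeshi's issue by representation.
The 3/25 is divided into 3 equal shares of 1/25 among Midori, Reiko, Sachiko.
Midori is living and takes 1/25.
Reiko predeceased; the 1/25 allotted to Reiko's branch passes to Reiko's issue by representation.
The 1/25 is divided into 2 equal shares of 1/50 among Kaede, Mariko.
Kaede is living and takes 1/50.
Mariko is living and takes 1/50.
Sachiko is living and takes 1/25.
Akira is living and takes 3/25.
Kenji predeceased; the 3/25 allotted to Kenji's branch passes to Kenji's issue by representation.
The 3/25 is divided into 3 equal shares of 1/25 among Chiyo, Daichi, Umeko.
Chiyo is living and takes 1/25.
Daichi is living and takes 1/25.
Umeko is living and takes 1/25.
Fumio is living and takes 3/25.
Emiko predeceased; the 3/25 allotted to Emiko's branch passes to Emiko's issue by representation.
Haruki is the sole taker at this level and receives the full 3/25.

Akira 3/25; Chiyo 1/25; Daichi 1/25; Fumio 3/25; Haruki 3/25; Kaede 1/50; Mariko 1/50; Midori 1/25; Sachiko 1/25; Umeko 1/25; Yori 2/5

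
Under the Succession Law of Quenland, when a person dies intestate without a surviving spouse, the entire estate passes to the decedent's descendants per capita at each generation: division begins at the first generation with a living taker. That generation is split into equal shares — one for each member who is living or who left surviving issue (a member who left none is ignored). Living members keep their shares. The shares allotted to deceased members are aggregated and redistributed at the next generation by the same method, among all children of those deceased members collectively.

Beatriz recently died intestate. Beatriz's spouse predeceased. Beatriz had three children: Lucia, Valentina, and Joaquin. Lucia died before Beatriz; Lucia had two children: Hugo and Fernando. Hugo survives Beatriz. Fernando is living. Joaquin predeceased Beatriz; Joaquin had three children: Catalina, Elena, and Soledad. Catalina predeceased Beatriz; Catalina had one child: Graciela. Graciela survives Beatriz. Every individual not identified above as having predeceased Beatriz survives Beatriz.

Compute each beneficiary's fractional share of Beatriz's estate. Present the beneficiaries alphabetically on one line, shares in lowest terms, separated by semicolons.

Elena 2/15; Fernando 2/15; Graciela 2/15; Hugo 2/15; Soledad 2/15; Valentina 1/3

There is no surviving spouse, so the entire estate passes to Beatriz's descendants per capita at each generation.
At generation 1 (Lucia, Valentina, Joaquin) there are 3 shares of (1)/3 = 1/3 each.
Living: Valentina — each takes 1/3.
Deceased: Lucia and Joaquin. Their combined 2/3 is pooled and carried to generation 2.
At generation 2 (Hugo, Fernando, Catalina, Elena, Soledad) there are 5 shares of (2/3)/5 = 2/15 each.
Living: Hugo, Fernando, Elena, and Soledad — each takes 2/15.
Deceased: Catalina. That 2/15 share is carried to generation 3.
At generation 3 (Graciela) there are 1 shares of (2/15)/1 = 2/15 each.
Living: Graciela — each takes 2/15.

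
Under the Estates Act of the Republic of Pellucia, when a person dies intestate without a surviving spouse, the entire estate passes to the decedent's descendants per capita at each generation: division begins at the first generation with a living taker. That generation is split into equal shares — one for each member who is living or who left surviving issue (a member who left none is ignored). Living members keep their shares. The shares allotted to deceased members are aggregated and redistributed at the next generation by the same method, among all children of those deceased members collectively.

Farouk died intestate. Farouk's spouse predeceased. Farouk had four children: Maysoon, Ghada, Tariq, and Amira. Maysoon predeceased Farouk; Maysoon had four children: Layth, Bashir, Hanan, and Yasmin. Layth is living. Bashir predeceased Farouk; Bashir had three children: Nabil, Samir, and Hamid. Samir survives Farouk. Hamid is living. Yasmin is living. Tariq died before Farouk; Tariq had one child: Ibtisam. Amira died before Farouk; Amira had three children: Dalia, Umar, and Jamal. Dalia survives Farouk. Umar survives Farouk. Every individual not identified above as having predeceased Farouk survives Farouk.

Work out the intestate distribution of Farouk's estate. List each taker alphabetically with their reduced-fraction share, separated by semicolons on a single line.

Dalia 3/32; Ghada 1/4; Hamid 1/32; Hanan 3/32; Ibtisam 3/32; Jamal 3/32; Layth 3/32; Nabil 1/32; Samir 1/32; Umar 3/32; Yasmin 3/32

There is no surviving spouse, so the entire estate passes to Farouk's descendants per capita at each generation.
At generation 1 (Maysoon, Ghada, Tariq, Amira) there are 4 shares of (1)/4 = 1/4 each.
Living: Ghada — each takes 1/4.
Deceased: Maysoon, Tariq, and Amira. Their combined 3/4 is pooled and carried to generation 2.
At generation 2 (Layth, Bashir, Hanan, Yasmin, Ibtisam, Dalia, Umar, Jamal) there are 8 shares of (3/4)/8 = 3/32 each.
Living: Layth, Hanan, Yasmin, Ibtisam, Dalia, Umar, and Jamal — each takes 3/32.
Deceased: Bashir. That 3/32 share is carried to generation 3.
At generation 3 (Nabil, Samir, Hamid) there are 3 shares of (3/32)/3 = 1/32 each.
Living: Nabil, Samir, and Hamid — each takes 1/32.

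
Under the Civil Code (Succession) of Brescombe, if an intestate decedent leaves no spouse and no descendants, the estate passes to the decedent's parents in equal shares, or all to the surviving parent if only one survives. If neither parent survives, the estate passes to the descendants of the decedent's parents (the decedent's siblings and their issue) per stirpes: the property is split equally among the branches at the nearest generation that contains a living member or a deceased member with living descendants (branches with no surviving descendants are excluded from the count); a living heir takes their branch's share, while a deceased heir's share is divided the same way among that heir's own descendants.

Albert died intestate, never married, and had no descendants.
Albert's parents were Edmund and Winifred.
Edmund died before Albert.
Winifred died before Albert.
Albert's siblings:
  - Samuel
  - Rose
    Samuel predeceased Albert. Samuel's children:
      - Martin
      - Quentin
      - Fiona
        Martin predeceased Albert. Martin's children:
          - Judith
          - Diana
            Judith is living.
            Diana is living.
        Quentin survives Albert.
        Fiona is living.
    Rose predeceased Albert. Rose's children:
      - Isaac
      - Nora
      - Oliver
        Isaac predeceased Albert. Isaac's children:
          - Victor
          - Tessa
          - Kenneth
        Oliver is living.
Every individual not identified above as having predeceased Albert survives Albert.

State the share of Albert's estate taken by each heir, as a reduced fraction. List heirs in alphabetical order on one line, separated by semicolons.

Neither parent survives and there are no descendants, so the estate passes to Albert's siblings and their issue per stirpes.
The estate is divided into 2 equal shares of 1/2 among Samuel, Rose.
Samuel predeceased; the 1/2 allotted to Samuel's branch passes to Samuel's issue by representation.
The 1/2 is divided into 3 equal shares of 1/6 among Martin, Quentin, Fiona.
Martin predeceased; the 1/6 allotted to Martin's branch passes to Martin's issue by representation.
The 1/6 is divided into 2 equal shares of 1/12 among Judith, Diana.
Judith is living and takes 1/12.
Diana is living and takes 1/12.
Quentin is living and takes 1/6.
Fiona is living and takes 1/6.
Rose predeceased; the 1/2 allotted to Rose's branch passes to Rose's issue by representation.
The 1/2 is divided into 3 equal shares of 1/6 among Isaac, Nora, Oliver.
Isaac predeceased; the 1/6 allotted to Isaac's branch passes to Isaac's issue by representation.
The 1/6 is divided into 3 equal shares of 1/18 among Victor, Tessa, Kenneth.
Victor is living and takes 1/18.
Tessa is living and takes 1/18.
Kenneth is living and takes 1/18.
Nora is living and takes 1/6.
Oliver is living and takes 1/6.

Diana 1/12; Fiona 1/6; Judith 1/12; Kenneth 1/18; Nora 1/6; Oliver 1/6; Quentin 1/6; Tessa 1/18; Victor 1/18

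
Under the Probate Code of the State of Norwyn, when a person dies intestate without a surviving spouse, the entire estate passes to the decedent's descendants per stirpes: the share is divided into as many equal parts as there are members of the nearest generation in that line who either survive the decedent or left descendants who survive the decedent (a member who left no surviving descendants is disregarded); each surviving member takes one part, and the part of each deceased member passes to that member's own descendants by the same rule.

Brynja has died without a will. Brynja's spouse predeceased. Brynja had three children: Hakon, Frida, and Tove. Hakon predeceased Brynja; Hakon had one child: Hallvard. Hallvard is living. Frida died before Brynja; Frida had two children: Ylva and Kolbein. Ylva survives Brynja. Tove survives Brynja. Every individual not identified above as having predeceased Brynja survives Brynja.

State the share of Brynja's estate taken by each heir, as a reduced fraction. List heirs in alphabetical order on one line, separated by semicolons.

Hallvard 1/3; Kolbein 1/6; Tove 1/3; Ylva 1/6

There is no surviving spouse, so the entire estate passes to Brynja's descendants per stirpes.
The estate is divided into 3 equal shares of 1/3 among Hakon, Frida, Tove.
Hakon predeceased; the 1/3 allotted to Hakon's branch passes to Hakon's issue by representation.
Hallvard is the sole taker at this level and receives the full 1/3.
Frida predeceased; the 1/3 allotted to Frida's branch passes to Frida's issue by representation.
The 1/3 is divided into 2 equal shares of 1/6 among Ylva, Kolbein.
Ylva is living and takes 1/6.
Kolbein is living and takes 1/6.
Tove is living and takes 1/3.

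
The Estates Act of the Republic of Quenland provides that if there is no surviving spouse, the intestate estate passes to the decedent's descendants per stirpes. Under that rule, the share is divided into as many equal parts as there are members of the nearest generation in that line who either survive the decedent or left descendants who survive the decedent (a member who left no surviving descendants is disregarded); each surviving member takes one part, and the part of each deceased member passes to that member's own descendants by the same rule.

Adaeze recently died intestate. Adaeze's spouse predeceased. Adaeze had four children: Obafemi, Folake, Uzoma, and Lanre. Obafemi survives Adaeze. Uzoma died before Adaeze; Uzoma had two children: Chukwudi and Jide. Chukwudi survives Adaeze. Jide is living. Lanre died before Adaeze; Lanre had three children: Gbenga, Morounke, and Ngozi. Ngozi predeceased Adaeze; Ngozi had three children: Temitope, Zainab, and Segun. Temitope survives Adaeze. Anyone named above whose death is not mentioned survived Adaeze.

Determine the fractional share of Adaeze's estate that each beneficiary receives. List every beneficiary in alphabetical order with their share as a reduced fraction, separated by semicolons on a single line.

There is no surviving spouse, so the entire estate passes to Adaeze's descendants per stirpes.
The estate is divided into 4 equal shares of 1/4 among Obafemi, Folake, Uzoma, Lanre.
Obafemi is living and takes 1/4.
Folake is living and takes 1/4.
Uzoma predeceased; the 1/4 allotted to Uzoma's branch passes to Uzoma's issue by representation.
The 1/4 is divided into 2 equal shares of 1/8 among Chukwudi, Jide.
Chukwudi is living and takes 1/8.
Jide is living and takes 1/8.
Lanre predeceased; the 1/4 allotted to Lanre's branch passes to Lanre's issue by representation.
The 1/4 is divided into 3 equal shares of 1/12 among Gbenga, Morounke, Ngozi.
Gbenga is living and takes 1/12.
Morounke is living and takes 1/12.
Ngozi predeceased; the 1/12 allotted to Ngozi's branch passes to Ngozi's issue by representation.
The 1/12 is divided into 3 equal shares of 1/36 among Temitope, Zainab, Segun.
Temitope is living and takes 1/36.
Zainab is living and takes 1/36.
Segun is living and takes 1/36.

Chukwudi 1/8; Folake 1/4; Gbenga 1/12; Jide 1/8; Morounke 1/12; Obafemi 1/4; Segun 1/36; Temitope 1/36; Zainab 1/36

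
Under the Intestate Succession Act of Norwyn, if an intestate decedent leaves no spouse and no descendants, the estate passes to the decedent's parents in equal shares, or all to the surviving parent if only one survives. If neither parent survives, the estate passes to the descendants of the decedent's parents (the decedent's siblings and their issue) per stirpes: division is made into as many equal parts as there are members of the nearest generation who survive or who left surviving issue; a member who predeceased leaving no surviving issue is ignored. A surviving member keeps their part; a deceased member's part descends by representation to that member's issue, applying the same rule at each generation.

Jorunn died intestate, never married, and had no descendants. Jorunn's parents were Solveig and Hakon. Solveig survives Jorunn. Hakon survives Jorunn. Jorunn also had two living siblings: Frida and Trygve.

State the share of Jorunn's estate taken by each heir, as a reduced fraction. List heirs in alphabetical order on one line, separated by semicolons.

Both parents survive, so Solveig and Hakon each take 1/2. The siblings take nothing because a surviving parent has priority.

Hakon 1/2; Solveig 1/2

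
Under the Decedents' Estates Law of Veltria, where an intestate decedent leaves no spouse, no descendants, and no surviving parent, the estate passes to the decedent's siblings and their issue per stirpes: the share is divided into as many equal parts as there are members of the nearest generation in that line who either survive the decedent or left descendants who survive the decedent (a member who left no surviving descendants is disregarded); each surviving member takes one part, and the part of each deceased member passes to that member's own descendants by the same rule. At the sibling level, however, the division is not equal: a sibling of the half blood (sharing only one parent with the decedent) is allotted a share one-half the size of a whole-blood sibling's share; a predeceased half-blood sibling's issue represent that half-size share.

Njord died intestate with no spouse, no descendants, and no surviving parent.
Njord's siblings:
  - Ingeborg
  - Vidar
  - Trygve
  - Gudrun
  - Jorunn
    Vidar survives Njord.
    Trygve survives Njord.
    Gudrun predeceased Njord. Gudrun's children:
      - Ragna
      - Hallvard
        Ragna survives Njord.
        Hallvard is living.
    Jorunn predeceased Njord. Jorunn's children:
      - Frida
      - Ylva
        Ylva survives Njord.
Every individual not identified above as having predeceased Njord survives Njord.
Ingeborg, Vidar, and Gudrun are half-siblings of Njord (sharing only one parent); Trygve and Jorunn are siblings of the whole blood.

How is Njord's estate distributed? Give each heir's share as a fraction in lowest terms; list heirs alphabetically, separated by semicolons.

Frida 1/7; Hallvard 1/14; Ingeborg 1/7; Ragna 1/14; Trygve 2/7; Vidar 1/7; Ylva 1/7

No spouse, descendants, or parent survives, so the estate passes to Njord's siblings per stirpes.
Half-blood siblings count for one-half the weight of whole-blood siblings at the initial division.
Dividing 1 in proportion to weights (total weight 7/2): Ingeborg (weight 1/2) → 1/7; Vidar (weight 1/2) → 1/7; Trygve (weight 1) → 2/7; Gudrun (weight 1/2) → 1/7; Jorunn (weight 1) → 2/7.
Ingeborg is living and takes 1/7.
Vidar is living and takes 1/7.
Trygve is living and takes 2/7.
Gudrun predeceased; the 1/7 allotted to Gudrun's branch passes to Gudrun's issue by representation.
The 1/7 is divided into 2 equal shares of 1/14 among Ragna, Hallvard.
Ragna is living and takes 1/14.
Hallvard is living and takes 1/14.
Jorunn predeceased; the 2/7 allotted to Jorunn's branch passes to Jorunn's issue by representation.
The 2/7 is divided into 2 equal shares of 1/7 among Frida, Ylva.
Frida is living and takes 1/7.
Ylva is living and takes 1/7.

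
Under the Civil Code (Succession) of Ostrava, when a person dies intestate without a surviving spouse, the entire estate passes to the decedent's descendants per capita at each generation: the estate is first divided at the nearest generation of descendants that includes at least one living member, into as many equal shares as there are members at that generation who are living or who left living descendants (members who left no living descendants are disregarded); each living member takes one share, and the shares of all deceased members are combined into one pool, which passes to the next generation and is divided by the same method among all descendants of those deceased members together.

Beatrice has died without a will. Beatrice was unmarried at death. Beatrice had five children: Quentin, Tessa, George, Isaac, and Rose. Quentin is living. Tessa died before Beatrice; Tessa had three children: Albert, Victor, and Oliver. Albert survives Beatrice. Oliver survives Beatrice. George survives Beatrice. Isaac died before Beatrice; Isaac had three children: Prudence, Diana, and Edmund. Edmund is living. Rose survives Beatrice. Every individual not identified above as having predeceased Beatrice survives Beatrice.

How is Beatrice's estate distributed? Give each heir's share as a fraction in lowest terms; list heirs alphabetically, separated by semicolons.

Albert 1/15; Diana 1/15; Edmund 1/15; George 1/5; Oliver 1/15; Prudence 1/15; Quentin 1/5; Rose 1/5; Victor 1/15

There is no surviving spouse, so the entire estate passes to Beatrice's descendants per capita at each generation.
At generation 1 (Quentin, Tessa, George, Isaac, Rose) there are 5 shares of (1)/5 = 1/5 each.
Living: Quentin, George, and Rose — each takes 1/5.
Deceased: Tessa and Isaac. Their combined 2/5 is pooled and carried to generation 2.
At generation 2 (Albert, Victor, Oliver, Prudence, Diana, Edmund) there are 6 shares of (2/5)/6 = 1/15 each.
Living: Albert, Victor, Oliver, Prudence, Diana, and Edmund — each takes 1/15.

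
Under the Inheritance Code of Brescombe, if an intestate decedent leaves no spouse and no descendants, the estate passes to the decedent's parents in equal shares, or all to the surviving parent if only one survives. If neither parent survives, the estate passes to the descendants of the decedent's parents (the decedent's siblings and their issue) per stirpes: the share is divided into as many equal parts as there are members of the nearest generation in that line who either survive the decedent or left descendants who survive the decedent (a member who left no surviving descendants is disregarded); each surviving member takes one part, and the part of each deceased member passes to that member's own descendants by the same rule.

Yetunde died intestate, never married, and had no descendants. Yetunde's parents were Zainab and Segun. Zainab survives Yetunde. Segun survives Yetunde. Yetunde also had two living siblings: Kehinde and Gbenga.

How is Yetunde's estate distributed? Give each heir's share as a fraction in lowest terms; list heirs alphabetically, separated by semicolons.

Segun 1/2; Zainab 1/2

Both parents survive, so Zainab and Segun each take 1/2. The siblings take nothing because a surviving parent has priority.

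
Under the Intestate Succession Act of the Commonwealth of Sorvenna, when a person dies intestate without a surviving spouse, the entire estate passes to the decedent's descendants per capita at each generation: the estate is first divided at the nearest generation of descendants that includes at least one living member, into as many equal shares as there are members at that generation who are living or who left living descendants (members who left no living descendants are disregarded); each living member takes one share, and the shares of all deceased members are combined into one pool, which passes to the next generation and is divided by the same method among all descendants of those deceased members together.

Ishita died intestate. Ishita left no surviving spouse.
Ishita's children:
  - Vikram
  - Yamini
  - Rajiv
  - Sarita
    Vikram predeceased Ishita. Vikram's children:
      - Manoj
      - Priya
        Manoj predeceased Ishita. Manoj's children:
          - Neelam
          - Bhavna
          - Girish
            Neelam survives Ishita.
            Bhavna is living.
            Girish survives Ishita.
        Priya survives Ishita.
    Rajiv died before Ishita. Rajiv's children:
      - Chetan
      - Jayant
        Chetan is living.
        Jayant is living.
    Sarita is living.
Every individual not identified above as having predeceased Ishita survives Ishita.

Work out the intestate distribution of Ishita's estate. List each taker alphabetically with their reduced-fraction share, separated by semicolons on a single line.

There is no surviving spouse, so the entire estate passes to Ishita's descendants per capita at each generation.
At generation 1 (Vikram, Yamini, Rajiv, Sarita) there are 4 shares of (1)/4 = 1/4 each.
Living: Yamini and Sarita — each takes 1/4.
Deceased: Vikram and Rajiv. Their combined 1/2 is pooled and carried to generation 2.
At generation 2 (Manoj, Priya, Chetan, Jayant) there are 4 shares of (1/2)/4 = 1/8 each.
Living: Priya, Chetan, and Jayant — each takes 1/8.
Deceased: Manoj. That 1/8 share is carried to generation 3.
At generation 3 (Neelam, Bhavna, Girish) there are 3 shares of (1/8)/3 = 1/24 each.
Living: Neelam, Bhavna, and Girish — each takes 1/24.

Bhavna 1/24; Chetan 1/8; Girish 1/24; Jayant 1/8; Neelam 1/24; Priya 1/8; Sarita 1/4; Yamini 1/4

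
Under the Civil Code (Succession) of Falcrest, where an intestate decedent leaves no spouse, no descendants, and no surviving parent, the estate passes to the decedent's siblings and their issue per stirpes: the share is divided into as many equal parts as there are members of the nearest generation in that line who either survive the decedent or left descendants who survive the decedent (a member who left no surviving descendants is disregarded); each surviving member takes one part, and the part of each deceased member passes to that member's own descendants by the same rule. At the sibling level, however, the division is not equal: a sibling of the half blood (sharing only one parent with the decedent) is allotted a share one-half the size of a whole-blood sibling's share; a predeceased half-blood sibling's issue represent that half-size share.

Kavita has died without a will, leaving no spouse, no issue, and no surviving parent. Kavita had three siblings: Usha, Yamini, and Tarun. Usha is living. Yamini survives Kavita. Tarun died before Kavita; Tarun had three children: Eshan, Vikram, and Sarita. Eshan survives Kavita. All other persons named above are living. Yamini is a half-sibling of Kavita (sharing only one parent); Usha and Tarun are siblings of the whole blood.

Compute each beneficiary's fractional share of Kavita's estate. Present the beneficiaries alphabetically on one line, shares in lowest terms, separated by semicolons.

Eshan 2/15; Sarita 2/15; Usha 2/5; Vikram 2/15; Yamini 1/5

No spouse, descendants, or parent survives, so the estate passes to Kavita's siblings per stirpes.
Half-blood siblings count for one-half the weight of whole-blood siblings at the initial division.
Dividing 1 in proportion to weights (total weight 5/2): Usha (weight 1) → 2/5; Yamini (weight 1/2) → 1/5; Tarun (weight 1) → 2/5.
Usha is living and takes 2/5.
Yamini is living and takes 1/5.
Tarun predeceased; the 2/5 allotted to Tarun's branch passes to Tarun's issue by representation.
The 2/5 is divided into 3 equal shares of 2/15 among Eshan, Vikram, Sarita.
Eshan is living and takes 2/15.
Vikram is living and takes 2/15.
Sarita is living and takes 2/15.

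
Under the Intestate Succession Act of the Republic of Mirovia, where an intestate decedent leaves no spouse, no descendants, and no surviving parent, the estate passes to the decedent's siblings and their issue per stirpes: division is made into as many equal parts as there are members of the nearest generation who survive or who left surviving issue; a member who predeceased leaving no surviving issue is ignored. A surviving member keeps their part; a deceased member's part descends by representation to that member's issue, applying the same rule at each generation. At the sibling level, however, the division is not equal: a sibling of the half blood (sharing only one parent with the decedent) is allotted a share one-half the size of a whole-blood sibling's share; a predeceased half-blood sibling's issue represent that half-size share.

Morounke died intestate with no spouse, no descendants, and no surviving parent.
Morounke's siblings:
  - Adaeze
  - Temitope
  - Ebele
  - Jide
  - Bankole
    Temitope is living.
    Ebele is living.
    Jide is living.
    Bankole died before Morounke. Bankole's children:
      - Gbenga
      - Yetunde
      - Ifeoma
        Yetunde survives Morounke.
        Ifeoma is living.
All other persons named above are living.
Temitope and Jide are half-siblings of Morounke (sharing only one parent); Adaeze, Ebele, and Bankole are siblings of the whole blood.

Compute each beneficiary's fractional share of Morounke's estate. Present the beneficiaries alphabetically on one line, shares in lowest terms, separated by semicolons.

Adaeze 1/4; Ebele 1/4; Gbenga 1/12; Ifeoma 1/12; Jide 1/8; Temitope 1/8; Yetunde 1/12

No spouse, descendants, or parent survives, so the estate passes to Morounke's siblings per stirpes.
Half-blood siblings count for one-half the weight of whole-blood siblings at the initial division.
Dividing 1 in proportion to weights (total weight 4): Adaeze (weight 1) → 1/4; Temitope (weight 1/2) → 1/8; Ebele (weight 1) → 1/4; Jide (weight 1/2) → 1/8; Bankole (weight 1) → 1/4.
Adaeze is living and takes 1/4.
Temitope is living and takes 1/8.
Ebele is living and takes 1/4.
Jide is living and takes 1/8.
Bankole predeceased; the 1/4 allotted to Bankole's branch passes to Bankole's issue by representation.
The 1/4 is divided into 3 equal shares of 1/12 among Gbenga, Yetunde, Ifeoma.
Gbenga is living and takes 1/12.
Yetunde is living and takes 1/12.
Ifeoma is living and takes 1/12.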